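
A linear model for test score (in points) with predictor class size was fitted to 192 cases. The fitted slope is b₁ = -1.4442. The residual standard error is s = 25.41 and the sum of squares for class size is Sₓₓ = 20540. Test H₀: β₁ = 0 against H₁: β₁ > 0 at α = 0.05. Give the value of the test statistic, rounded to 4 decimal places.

SE(b₁) = s/√Sₓₓ = 25.41/√20540 = 0.177298.
t = -1.4442 / 0.177298 = -8.1456.
df = n − 2 = 190.
One-sided p ≈ 1.0000, which is ≥ 0.05, so fail to reject H₀.
The data do not give significant evidence that the true slope on class size is positive.

t = -8.1456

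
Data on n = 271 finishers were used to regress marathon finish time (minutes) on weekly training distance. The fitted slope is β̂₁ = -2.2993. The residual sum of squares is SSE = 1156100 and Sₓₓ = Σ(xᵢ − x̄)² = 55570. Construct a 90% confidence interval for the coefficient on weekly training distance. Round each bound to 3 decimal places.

(-2.758, -1.840)

MSE = SSE/(n − 2) = 1156100/269 = 4297.77.
SE(β̂₁) = √(MSE/Sₓₓ) = √(4297.77/55570) = 0.2781.
df = n − 2 = 269.
t* = t_{0.05, 269} = 1.650538.
Margin = t* × SE = 1.650538 × 0.2781 = 0.45901.
CI: -2.2993 ± 0.45901 → (-2.758, -1.840).
With 90% confidence, each one-unit increase in weekly training distance is associated with a change of between -2.758 and -1.840 minutes in marathon finish time.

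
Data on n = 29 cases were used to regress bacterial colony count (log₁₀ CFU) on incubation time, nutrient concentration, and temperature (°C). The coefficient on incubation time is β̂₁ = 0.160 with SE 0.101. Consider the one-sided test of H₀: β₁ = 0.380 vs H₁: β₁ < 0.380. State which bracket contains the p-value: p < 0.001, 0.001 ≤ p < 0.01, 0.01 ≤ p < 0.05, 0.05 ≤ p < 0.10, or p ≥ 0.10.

t = (0.160 − 0.380) / 0.101 = -2.178.
df = n − k − 1 = 29 − 3 − 1 = 25.
One-sided p = P(T_{25} < t) ≈ 0.0195.
So 0.01 ≤ p < 0.05.

0.01 ≤ p < 0.05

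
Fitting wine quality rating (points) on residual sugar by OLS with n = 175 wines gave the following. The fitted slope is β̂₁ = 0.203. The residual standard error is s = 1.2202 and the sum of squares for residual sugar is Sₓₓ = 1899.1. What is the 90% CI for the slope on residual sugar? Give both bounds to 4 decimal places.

(0.1567, 0.2493)

SE(β̂₁) = s/√Sₓₓ = 1.2202/√1899.1 = 0.0279999.
df = n − 2 = 173.
t* = t_{0.05, 173} = 1.653709.
Margin = t* × SE = 1.653709 × 0.0279999 = 0.046304.
CI: 0.203 ± 0.046304 → (0.1567, 0.2493).
With 90% confidence, each one-unit increase in residual sugar is associated with a change of between 0.1567 and 0.2493 points in wine quality rating.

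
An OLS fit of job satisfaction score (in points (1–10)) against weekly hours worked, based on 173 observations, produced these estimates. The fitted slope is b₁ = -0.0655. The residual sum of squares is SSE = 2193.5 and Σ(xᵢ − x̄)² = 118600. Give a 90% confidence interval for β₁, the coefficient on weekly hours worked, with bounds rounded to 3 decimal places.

MSE = SSE/(n − 2) = 2193.5/171 = 12.8275.
SE(b₁) = √(MSE/Sₓₓ) = √(12.8275/118600) = 0.0103999.
df = n − 2 = 171.
t* = t_{0.05, 171} = 1.653813.
Margin = t* × SE = 1.653813 × 0.0103999 = 0.01720.
CI: -0.0655 ± 0.01720 → (-0.083, -0.048).
With 90% confidence, each one-unit increase in weekly hours worked is associated with a change of between -0.083 and -0.048 points (1–10) in job satisfaction score.

(-0.083, -0.048)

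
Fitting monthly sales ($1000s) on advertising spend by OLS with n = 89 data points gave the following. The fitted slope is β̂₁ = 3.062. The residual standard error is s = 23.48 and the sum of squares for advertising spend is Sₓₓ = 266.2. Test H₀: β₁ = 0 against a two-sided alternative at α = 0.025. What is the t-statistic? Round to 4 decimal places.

SE(β̂₁) = s/√Sₓₓ = 23.48/√266.2 = 1.43911.
t = 3.062 / 1.43911 = 2.1277.
df = n − 2 = 87.
Two-sided p ≈ 0.0362, which is ≥ 0.025, so fail to reject H₀.
The data do not give significant evidence of an association between advertising spend and monthly sales.

t = 2.1277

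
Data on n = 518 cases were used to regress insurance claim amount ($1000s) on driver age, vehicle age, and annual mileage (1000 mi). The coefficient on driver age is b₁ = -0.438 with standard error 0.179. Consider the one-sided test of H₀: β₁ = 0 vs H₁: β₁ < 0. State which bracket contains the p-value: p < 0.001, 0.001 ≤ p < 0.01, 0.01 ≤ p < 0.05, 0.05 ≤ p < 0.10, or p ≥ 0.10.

t = -0.438 / 0.179 = -2.447.
df = n − k − 1 = 518 − 3 − 1 = 514.
One-sided p = P(T_{514} < t) ≈ 0.0074.
So 0.001 ≤ p < 0.01.

0.001 ≤ p < 0.01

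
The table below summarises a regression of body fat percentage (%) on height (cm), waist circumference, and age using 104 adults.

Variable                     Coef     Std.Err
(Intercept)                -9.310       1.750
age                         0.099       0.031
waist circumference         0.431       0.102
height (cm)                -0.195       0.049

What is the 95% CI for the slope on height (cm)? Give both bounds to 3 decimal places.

(-0.292, -0.098)

Read off: b = -0.195, SE = 0.049 for height (cm).
df = n − k − 1 = 104 − 3 − 1 = 100.
t* = t_{0.025, 100} = 1.983972.
Margin = t* × SE = 1.983972 × 0.049 = 0.09721.
CI: -0.195 ± 0.09721 → (-0.292, -0.098).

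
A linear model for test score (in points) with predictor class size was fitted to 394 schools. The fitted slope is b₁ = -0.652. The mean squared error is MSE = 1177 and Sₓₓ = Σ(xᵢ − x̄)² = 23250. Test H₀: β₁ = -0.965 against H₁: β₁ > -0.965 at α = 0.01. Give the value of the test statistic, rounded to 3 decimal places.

SE(b₁) = √(MSE/Sₓₓ) = √(1177/23250) = 0.224997.
t = (-0.652 − (-0.965)) / 0.224997 = 1.391.
df = n − 2 = 392.
One-sided p ≈ 0.0825, which is ≥ 0.01, so fail to reject H₀.
The data do not give significant evidence that the true slope on class size exceeds -0.965 points per unit.

t = 1.391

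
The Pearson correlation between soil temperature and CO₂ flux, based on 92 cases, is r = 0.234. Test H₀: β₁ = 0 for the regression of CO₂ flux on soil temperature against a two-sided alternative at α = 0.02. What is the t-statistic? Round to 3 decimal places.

t = 2.283

t = r·√(n − 2)/√(1 − r²) = 0.234·√90/√0.945244 = 2.283.
df = n − 2 = 90.
Two-sided p ≈ 0.0248, which is ≥ 0.02, so fail to reject H₀.
The data do not give significant evidence of a linear association between soil temperature and CO₂ flux.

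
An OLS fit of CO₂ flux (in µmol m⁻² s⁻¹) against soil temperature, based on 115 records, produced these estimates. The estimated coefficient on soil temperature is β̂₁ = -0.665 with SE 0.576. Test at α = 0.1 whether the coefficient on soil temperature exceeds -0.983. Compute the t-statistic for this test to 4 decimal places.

H₀: β₁ = -0.983 vs H₁: β₁ > -0.983.
t = (β̂₁ − β₁⁰)/SE = (-0.665 − (-0.983)) / 0.576 = 0.5521.
df = n − 2 = 115 − 2 = 113.
One-sided p ≈ 0.2910, which is ≥ 0.1, so fail to reject H₀.
The data do not give significant evidence that the true slope on soil temperature exceeds -0.983 µmol m⁻² s⁻¹ per unit.

t = 0.5521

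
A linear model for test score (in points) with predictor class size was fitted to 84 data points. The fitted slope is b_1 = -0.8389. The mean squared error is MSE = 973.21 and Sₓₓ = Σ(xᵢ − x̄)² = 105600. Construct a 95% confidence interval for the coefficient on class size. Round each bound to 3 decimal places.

SE(b_1) = √(MSE/Sₓₓ) = √(973.21/105600) = 0.096.
df = n − 2 = 82.
t* = t_{0.025, 82} = 1.989319.
Margin = t* × SE = 1.989319 × 0.096 = 0.19097.
CI: -0.8389 ± 0.19097 → (-1.030, -0.648).
With 95% confidence, each one-unit increase in class size is associated with a change of between -1.030 and -0.648 points in test score.

(-1.030, -0.648)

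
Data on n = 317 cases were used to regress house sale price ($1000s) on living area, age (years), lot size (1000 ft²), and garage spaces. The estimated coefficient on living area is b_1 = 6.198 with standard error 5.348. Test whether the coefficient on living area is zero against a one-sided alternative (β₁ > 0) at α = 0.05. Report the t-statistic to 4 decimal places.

H₀: β₁ = 0 vs H₁: β₁ > 0.
t = (b_1 − β₁⁰)/SE = 6.198 / 5.348 = 1.1589.
df = n − k − 1 = 317 − 4 − 1 = 312.
One-sided p ≈ 0.1237, which is ≥ 0.05, so fail to reject H₀.
The data do not give significant evidence that the true slope on living area is positive, holding the other predictors fixed.

t = 1.1589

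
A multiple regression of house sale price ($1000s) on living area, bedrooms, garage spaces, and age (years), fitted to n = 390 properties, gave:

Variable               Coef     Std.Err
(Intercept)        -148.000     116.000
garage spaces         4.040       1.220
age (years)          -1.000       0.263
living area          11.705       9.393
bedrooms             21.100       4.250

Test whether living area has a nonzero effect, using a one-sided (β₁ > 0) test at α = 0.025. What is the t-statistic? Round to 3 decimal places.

t = 1.246

Read off: b = 11.705, SE = 9.393 for living area.
H₀: β₁ = 0 vs H₁: β₁ > 0.
t = 11.705 / 9.393 = 1.246.
df = n − k − 1 = 390 − 4 − 1 = 385.
One-sided p ≈ 0.1067, which is ≥ 0.025, so fail to reject H₀.
The data do not give significant evidence that the true slope on living area is positive, holding the other predictors fixed.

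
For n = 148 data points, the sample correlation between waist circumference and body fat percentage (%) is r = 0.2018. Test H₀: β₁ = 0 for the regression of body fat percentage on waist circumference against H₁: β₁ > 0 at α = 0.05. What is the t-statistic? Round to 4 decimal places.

t = r·√(n − 2)/√(1 − r²) = 0.2018·√146/√0.959277 = 2.4896.
df = n − 2 = 146.
One-sided p ≈ 0.0070, which is < 0.05, so reject H₀.
There is evidence of a linear association between waist circumference and body fat percentage.

t = 2.4896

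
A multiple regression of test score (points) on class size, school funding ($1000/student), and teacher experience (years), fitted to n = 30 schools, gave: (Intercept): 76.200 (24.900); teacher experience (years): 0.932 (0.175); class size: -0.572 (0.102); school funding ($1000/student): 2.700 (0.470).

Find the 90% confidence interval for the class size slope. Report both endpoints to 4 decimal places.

(-0.7460, -0.3980)

Read off: b = -0.572, SE = 0.102 for class size.
df = n − k − 1 = 30 − 3 − 1 = 26.
t* = t_{0.05, 26} = 1.705618.
Margin = t* × SE = 1.705618 × 0.102 = 0.173973.
CI: -0.572 ± 0.173973 → (-0.7460, -0.3980).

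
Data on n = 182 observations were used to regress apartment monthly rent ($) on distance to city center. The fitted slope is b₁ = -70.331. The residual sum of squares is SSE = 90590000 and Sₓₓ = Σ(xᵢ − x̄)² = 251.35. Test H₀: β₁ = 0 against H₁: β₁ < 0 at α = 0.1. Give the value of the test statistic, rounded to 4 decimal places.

t = -1.5717

MSE = SSE/(n − 2) = 90590000/180 = 503278.
SE(b₁) = √(MSE/Sₓₓ) = √(503278/251.35) = 44.7471.
t = -70.331 / 44.7471 = -1.5717.
df = n − 2 = 180.
One-sided p ≈ 0.0589, which is < 0.1, so reject H₀.
There is evidence that the true slope on distance to city center is negative.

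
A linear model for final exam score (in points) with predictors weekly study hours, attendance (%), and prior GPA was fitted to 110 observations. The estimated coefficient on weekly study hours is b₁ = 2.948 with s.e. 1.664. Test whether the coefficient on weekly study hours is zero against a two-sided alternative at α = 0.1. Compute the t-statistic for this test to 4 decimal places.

H₀: β₁ = 0 vs H₁: β₁ ≠ 0.
t = (b₁ − β₁⁰)/SE = 2.948 / 1.664 = 1.7716.
df = n − k − 1 = 110 − 3 − 1 = 106.
Two-sided p ≈ 0.0793, which is < 0.1, so reject H₀.
There is evidence that weekly study hours is associated with final exam score, holding the other predictors fixed.

t = 1.7716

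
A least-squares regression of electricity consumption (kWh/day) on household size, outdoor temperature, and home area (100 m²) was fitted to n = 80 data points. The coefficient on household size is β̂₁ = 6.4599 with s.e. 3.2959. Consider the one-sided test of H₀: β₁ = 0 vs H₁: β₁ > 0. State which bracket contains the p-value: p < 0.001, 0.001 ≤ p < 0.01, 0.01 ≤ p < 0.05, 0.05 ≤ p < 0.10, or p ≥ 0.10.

t = 6.4599 / 3.2959 = 1.960.
df = n − k − 1 = 80 − 3 − 1 = 76.
One-sided p = P(T_{76} > t) ≈ 0.0268.
So 0.01 ≤ p < 0.05.

0.01 ≤ p < 0.05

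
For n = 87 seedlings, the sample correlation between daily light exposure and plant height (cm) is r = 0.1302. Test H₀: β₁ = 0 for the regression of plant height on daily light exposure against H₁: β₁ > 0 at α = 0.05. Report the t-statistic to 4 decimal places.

t = r·√(n − 2)/√(1 − r²) = 0.1302·√85/√0.983048 = 1.2107.
df = n − 2 = 85.
One-sided p ≈ 0.1147, which is ≥ 0.05, so fail to reject H₀.
The data do not give significant evidence of a linear association between daily light exposure and plant height.

t = 1.2107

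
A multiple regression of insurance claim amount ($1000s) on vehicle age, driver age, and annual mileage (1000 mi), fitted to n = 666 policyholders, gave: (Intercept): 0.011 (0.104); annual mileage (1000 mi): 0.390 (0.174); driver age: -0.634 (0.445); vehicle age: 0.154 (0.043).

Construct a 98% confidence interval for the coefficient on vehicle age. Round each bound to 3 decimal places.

(0.054, 0.254)

Read off: b = 0.154, SE = 0.043 for vehicle age.
df = n − k − 1 = 666 − 3 − 1 = 662.
t* = t_{0.01, 662} = 2.331994.
Margin = t* × SE = 2.331994 × 0.043 = 0.10028.
CI: 0.154 ± 0.10028 → (0.054, 0.254).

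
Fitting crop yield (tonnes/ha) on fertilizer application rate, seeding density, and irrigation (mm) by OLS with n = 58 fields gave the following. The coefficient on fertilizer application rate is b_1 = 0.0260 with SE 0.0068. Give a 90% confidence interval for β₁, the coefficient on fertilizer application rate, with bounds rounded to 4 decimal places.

(0.0146, 0.0374)

df = n − k − 1 = 58 − 3 − 1 = 54.
t* = t_{0.05, 54} = 1.673565.
Margin = t* × SE = 1.673565 × 0.0068 = 0.011380.
CI: 0.0260 ± 0.011380 → (0.0146, 0.0374).
With 90% confidence, each one-unit increase in fertilizer application rate is associated with a change of between 0.0146 and 0.0374 tonnes/ha in crop yield, holding the other predictors fixed.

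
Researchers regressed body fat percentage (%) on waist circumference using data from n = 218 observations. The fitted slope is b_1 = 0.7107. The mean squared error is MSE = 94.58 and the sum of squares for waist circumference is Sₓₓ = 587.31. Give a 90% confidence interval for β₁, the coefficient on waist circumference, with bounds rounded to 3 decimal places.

(0.048, 1.374)

SE(b_1) = √(MSE/Sₓₓ) = √(94.58/587.31) = 0.401297.
df = n − 2 = 216.
t* = t_{0.05, 216} = 1.651939.
Margin = t* × SE = 1.651939 × 0.401297 = 0.66292.
CI: 0.7107 ± 0.66292 → (0.048, 1.374).
With 90% confidence, each one-unit increase in waist circumference is associated with a change of between 0.048 and 1.374 % in body fat percentage.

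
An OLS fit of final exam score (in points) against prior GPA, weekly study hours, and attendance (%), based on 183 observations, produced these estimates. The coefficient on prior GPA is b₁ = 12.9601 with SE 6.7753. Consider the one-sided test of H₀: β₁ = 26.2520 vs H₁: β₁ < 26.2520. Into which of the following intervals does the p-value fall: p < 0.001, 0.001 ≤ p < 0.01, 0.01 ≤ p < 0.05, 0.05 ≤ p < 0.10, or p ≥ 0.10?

t = (12.9601 − 26.2520) / 6.7753 = -1.962.
df = n − k − 1 = 183 − 3 − 1 = 179.
One-sided p = P(T_{179} < t) ≈ 0.0257.
So 0.01 ≤ p < 0.05.

0.01 ≤ p < 0.05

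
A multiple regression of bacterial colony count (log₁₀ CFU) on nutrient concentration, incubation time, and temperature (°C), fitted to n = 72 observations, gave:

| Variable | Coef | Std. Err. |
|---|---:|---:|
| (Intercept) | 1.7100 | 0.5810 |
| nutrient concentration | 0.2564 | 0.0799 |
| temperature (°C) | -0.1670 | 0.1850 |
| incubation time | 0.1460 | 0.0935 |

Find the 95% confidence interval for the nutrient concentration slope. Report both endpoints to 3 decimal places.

(0.097, 0.416)

Read off: b = 0.2564, SE = 0.0799 for nutrient concentration.
df = n − k − 1 = 72 − 3 − 1 = 68.
t* = t_{0.025, 68} = 1.995469.
Margin = t* × SE = 1.995469 × 0.0799 = 0.15944.
CI: 0.2564 ± 0.15944 → (0.097, 0.416).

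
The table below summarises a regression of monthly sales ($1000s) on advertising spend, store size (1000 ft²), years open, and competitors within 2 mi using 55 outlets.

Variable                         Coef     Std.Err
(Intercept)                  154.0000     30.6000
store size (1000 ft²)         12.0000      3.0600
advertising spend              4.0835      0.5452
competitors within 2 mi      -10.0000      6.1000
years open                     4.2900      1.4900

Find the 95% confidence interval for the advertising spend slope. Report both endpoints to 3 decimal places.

(2.988, 5.179)

Read off: b = 4.0835, SE = 0.5452 for advertising spend.
df = n − k − 1 = 55 − 4 − 1 = 50.
t* = t_{0.025, 50} = 2.008559.
Margin = t* × SE = 2.008559 × 0.5452 = 1.09507.
CI: 4.0835 ± 1.09507 → (2.988, 5.179).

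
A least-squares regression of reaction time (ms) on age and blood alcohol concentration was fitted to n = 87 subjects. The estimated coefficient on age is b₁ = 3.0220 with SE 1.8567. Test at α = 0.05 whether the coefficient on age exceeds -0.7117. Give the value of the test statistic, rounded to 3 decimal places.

t = 2.011

H₀: β₁ = -0.7117 vs H₁: β₁ > -0.7117.
t = (b₁ − β₁⁰)/SE = (3.0220 − (-0.7117)) / 1.8567 = 2.011.
df = n − k − 1 = 87 − 2 − 1 = 84.
One-sided p ≈ 0.0238, which is < 0.05, so reject H₀.
There is evidence that the true slope on age exceeds -0.7117 ms per unit, holding the other predictors fixed.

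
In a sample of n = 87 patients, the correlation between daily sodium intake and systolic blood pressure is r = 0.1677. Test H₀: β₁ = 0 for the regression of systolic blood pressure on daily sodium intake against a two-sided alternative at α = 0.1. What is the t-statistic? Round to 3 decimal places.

t = r·√(n − 2)/√(1 − r²) = 0.1677·√85/√0.971877 = 1.568.
df = n − 2 = 85.
Two-sided p ≈ 0.1205, which is ≥ 0.1, so fail to reject H₀.
The data do not give significant evidence of a linear association between daily sodium intake and systolic blood pressure.

t = 1.568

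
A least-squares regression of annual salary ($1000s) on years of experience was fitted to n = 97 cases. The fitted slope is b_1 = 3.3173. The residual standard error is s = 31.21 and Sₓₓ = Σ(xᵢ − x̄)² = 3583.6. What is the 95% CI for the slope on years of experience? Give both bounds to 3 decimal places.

SE(b_1) = s/√Sₓₓ = 31.21/√3583.6 = 0.521356.
df = n − 2 = 95.
t* = t_{0.025, 95} = 1.985251.
Margin = t* × SE = 1.985251 × 0.521356 = 1.03502.
CI: 3.3173 ± 1.03502 → (2.282, 4.352).
With 95% confidence, each one-unit increase in years of experience is associated with a change of between 2.282 and 4.352 $1000s in annual salary.

(2.282, 4.352)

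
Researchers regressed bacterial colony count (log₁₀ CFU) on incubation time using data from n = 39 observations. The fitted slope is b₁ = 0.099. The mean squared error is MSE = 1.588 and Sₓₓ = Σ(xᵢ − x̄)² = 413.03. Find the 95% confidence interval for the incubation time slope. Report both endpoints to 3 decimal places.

(-0.027, 0.225)

SE(b₁) = √(MSE/Sₓₓ) = √(1.588/413.03) = 0.0620061.
df = n − 2 = 37.
t* = t_{0.025, 37} = 2.026192.
Margin = t* × SE = 2.026192 × 0.0620061 = 0.12564.
CI: 0.099 ± 0.12564 → (-0.027, 0.225).
With 95% confidence, each one-unit increase in incubation time is associated with a change of between -0.027 and 0.225 log₁₀ CFU in bacterial colony count.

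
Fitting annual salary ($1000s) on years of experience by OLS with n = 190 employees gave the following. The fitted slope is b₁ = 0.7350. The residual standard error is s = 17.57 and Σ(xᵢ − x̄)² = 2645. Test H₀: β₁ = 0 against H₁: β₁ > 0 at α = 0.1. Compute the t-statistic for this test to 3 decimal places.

SE(b₁) = s/√Sₓₓ = 17.57/√2645 = 0.341632.
t = 0.7350 / 0.341632 = 2.151.
df = n − 2 = 188.
One-sided p ≈ 0.0164, which is < 0.1, so reject H₀.
There is evidence that the true slope on years of experience is positive.

t = 2.151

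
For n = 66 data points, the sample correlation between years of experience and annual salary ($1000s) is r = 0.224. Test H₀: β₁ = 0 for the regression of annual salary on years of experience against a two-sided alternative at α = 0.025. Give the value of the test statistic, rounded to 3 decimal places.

t = r·√(n − 2)/√(1 − r²) = 0.224·√64/√0.949824 = 1.839.
df = n − 2 = 64.
Two-sided p ≈ 0.0706, which is ≥ 0.025, so fail to reject H₀.
The data do not give significant evidence of a linear association between years of experience and annual salary.

t = 1.839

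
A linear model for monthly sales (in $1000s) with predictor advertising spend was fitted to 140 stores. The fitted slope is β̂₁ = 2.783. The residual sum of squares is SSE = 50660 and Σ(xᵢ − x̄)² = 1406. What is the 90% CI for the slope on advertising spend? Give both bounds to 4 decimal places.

(1.9368, 3.6292)

MSE = SSE/(n − 2) = 50660/138 = 367.101.
SE(β̂₁) = √(MSE/Sₓₓ) = √(367.101/1406) = 0.510976.
df = n − 2 = 138.
t* = t_{0.05, 138} = 1.65597.
Margin = t* × SE = 1.65597 × 0.510976 = 0.846161.
CI: 2.783 ± 0.846161 → (1.9368, 3.6292).
With 90% confidence, each one-unit increase in advertising spend is associated with a change of between 1.9368 and 3.6292 $1000s in monthly sales.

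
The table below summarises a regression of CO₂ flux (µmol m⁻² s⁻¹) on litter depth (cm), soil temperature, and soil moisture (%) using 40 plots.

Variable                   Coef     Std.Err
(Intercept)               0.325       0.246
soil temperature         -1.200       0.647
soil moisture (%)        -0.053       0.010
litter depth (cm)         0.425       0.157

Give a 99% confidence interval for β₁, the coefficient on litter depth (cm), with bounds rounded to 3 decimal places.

Read off: b = 0.425, SE = 0.157 for litter depth (cm).
df = n − k − 1 = 40 − 3 − 1 = 36.
t* = t_{0.005, 36} = 2.719485.
Margin = t* × SE = 2.719485 × 0.157 = 0.42696.
CI: 0.425 ± 0.42696 → (-0.002, 0.852).

(-0.002, 0.852)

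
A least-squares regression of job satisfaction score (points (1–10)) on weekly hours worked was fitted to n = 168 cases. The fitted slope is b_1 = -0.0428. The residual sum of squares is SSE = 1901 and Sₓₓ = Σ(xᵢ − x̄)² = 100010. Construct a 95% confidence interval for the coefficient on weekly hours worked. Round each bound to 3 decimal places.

MSE = SSE/(n − 2) = 1901/166 = 11.4518.
SE(b_1) = √(MSE/Sₓₓ) = √(11.4518/100010) = 0.0107008.
df = n − 2 = 166.
t* = t_{0.025, 166} = 1.974358.
Margin = t* × SE = 1.974358 × 0.0107008 = 0.02113.
CI: -0.0428 ± 0.02113 → (-0.064, -0.022).
With 95% confidence, each one-unit increase in weekly hours worked is associated with a change of between -0.064 and -0.022 points (1–10) in job satisfaction score.

(-0.064, -0.022)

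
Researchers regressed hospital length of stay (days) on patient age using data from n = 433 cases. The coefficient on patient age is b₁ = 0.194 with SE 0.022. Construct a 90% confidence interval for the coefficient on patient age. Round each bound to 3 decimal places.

df = n − 2 = 433 − 2 = 431.
t* = t_{0.05, 431} = 1.648397.
Margin = t* × SE = 1.648397 × 0.022 = 0.03626.
CI: 0.194 ± 0.03626 → (0.158, 0.230).
With 90% confidence, each one-unit increase in patient age is associated with a change of between 0.158 and 0.230 days in hospital length of stay.

(0.158, 0.230)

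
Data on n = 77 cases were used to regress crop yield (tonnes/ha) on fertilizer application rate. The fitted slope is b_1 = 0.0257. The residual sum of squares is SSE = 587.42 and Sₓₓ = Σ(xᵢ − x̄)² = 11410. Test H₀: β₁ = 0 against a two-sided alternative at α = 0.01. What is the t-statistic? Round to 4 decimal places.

MSE = SSE/(n − 2) = 587.42/75 = 7.83227.
SE(b_1) = √(MSE/Sₓₓ) = √(7.83227/11410) = 0.0262.
t = 0.0257 / 0.0262 = 0.9809.
df = n − 2 = 75.
Two-sided p ≈ 0.3298, which is ≥ 0.01, so fail to reject H₀.
The data do not give significant evidence of an association between fertilizer application rate and crop yield.

t = 0.9809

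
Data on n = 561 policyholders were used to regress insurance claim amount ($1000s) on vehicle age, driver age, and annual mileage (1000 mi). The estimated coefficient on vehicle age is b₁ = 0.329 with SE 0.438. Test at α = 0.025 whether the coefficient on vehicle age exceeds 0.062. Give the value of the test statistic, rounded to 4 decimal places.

t = 0.6096

H₀: β₁ = 0.062 vs H₁: β₁ > 0.062.
t = (b₁ − β₁⁰)/SE = (0.329 − 0.062) / 0.438 = 0.6096.
df = n − k − 1 = 561 − 3 − 1 = 557.
One-sided p ≈ 0.2712, which is ≥ 0.025, so fail to reject H₀.
The data do not give significant evidence that the true slope on vehicle age exceeds 0.062 $1000s per unit, holding the other predictors fixed.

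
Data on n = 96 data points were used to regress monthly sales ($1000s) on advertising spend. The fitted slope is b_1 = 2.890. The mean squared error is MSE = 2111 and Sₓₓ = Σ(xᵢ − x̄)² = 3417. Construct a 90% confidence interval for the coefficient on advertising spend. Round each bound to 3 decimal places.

(1.584, 4.196)

SE(b_1) = √(MSE/Sₓₓ) = √(2111/3417) = 0.785998.
df = n − 2 = 94.
t* = t_{0.05, 94} = 1.661226.
Margin = t* × SE = 1.661226 × 0.785998 = 1.30572.
CI: 2.890 ± 1.30572 → (1.584, 4.196).
With 90% confidence, each one-unit increase in advertising spend is associated with a change of between 1.584 and 4.196 $1000s in monthly sales.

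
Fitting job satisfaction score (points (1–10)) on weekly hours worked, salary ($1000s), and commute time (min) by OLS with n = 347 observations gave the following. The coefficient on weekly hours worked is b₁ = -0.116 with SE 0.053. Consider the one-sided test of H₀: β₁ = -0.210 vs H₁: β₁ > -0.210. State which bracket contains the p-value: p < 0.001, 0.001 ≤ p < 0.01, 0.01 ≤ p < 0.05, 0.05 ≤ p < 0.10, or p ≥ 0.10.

0.01 ≤ p < 0.05

t = (-0.116 − (-0.210)) / 0.053 = 1.774.
df = n − k − 1 = 347 − 3 − 1 = 343.
One-sided p = P(T_{343} > t) ≈ 0.0385.
So 0.01 ≤ p < 0.05.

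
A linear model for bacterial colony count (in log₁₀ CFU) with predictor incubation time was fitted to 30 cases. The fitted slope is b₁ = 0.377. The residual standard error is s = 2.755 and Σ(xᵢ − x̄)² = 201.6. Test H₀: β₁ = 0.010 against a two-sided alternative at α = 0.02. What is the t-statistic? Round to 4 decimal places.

SE(b₁) = s/√Sₓₓ = 2.755/√201.6 = 0.194033.
t = (0.377 − 0.010) / 0.194033 = 1.8914.
df = n − 2 = 28.
Two-sided p ≈ 0.0690, which is ≥ 0.02, so fail to reject H₀.
The data are consistent with a true slope of 0.010 log₁₀ CFU per unit of incubation time.

t = 1.8914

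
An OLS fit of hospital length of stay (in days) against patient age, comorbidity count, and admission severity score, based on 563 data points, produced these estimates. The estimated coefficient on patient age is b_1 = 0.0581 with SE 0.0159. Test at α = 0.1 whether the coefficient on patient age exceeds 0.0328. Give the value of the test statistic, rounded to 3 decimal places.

H₀: β₁ = 0.0328 vs H₁: β₁ > 0.0328.
t = (b_1 − β₁⁰)/SE = (0.0581 − 0.0328) / 0.0159 = 1.591.
df = n − k − 1 = 563 − 3 − 1 = 559.
One-sided p ≈ 0.0561, which is < 0.1, so reject H₀.
There is evidence that the true slope on patient age exceeds 0.0328 days per unit, holding the other predictors fixed.

t = 1.591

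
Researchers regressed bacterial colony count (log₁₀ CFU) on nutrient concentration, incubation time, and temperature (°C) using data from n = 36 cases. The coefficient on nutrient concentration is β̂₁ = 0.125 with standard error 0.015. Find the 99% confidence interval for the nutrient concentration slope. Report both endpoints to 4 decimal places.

df = n − k − 1 = 36 − 3 − 1 = 32.
t* = t_{0.005, 32} = 2.738481.
Margin = t* × SE = 2.738481 × 0.015 = 0.041077.
CI: 0.125 ± 0.041077 → (0.0839, 0.1661).
With 99% confidence, each one-unit increase in nutrient concentration is associated with a change of between 0.0839 and 0.1661 log₁₀ CFU in bacterial colony count, holding the other predictors fixed.

(0.0839, 0.1661)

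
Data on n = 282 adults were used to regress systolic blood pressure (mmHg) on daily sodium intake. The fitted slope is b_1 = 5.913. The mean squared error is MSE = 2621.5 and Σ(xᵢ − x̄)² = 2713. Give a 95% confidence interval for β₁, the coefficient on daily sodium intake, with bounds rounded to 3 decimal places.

SE(b_1) = √(MSE/Sₓₓ) = √(2621.5/2713) = 0.982992.
df = n − 2 = 280.
t* = t_{0.025, 280} = 1.968472.
Margin = t* × SE = 1.968472 × 0.982992 = 1.93499.
CI: 5.913 ± 1.93499 → (3.978, 7.848).
With 95% confidence, each one-unit increase in daily sodium intake is associated with a change of between 3.978 and 7.848 mmHg in systolic blood pressure.

(3.978, 7.848)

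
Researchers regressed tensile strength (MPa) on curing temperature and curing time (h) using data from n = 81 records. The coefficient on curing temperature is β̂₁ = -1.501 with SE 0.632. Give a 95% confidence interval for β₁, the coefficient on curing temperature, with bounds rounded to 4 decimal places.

df = n − k − 1 = 81 − 2 − 1 = 78.
t* = t_{0.025, 78} = 1.990847.
Margin = t* × SE = 1.990847 × 0.632 = 1.258215.
CI: -1.501 ± 1.258215 → (-2.7592, -0.2428).
With 95% confidence, each one-unit increase in curing temperature is associated with a change of between -2.7592 and -0.2428 MPa in tensile strength, holding the other predictors fixed.

(-2.7592, -0.2428)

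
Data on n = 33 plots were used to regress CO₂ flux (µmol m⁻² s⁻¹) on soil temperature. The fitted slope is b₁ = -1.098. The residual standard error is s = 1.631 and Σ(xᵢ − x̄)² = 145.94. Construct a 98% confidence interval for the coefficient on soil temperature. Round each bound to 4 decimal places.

(-1.4292, -0.7668)

SE(b₁) = s/√Sₓₓ = 1.631/√145.94 = 0.13501.
df = n − 2 = 31.
t* = t_{0.01, 31} = 2.452824.
Margin = t* × SE = 2.452824 × 0.13501 = 0.331156.
CI: -1.098 ± 0.331156 → (-1.4292, -0.7668).
With 98% confidence, each one-unit increase in soil temperature is associated with a change of between -1.4292 and -0.7668 µmol m⁻² s⁻¹ in CO₂ flux.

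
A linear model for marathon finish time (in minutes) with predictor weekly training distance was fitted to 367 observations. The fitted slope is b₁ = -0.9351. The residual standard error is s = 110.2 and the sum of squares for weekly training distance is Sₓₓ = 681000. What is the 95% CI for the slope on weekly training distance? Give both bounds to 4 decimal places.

SE(b₁) = s/√Sₓₓ = 110.2/√681000 = 0.133539.
df = n − 2 = 365.
t* = t_{0.025, 365} = 1.966485.
Margin = t* × SE = 1.966485 × 0.133539 = 0.262602.
CI: -0.9351 ± 0.262602 → (-1.1977, -0.6725).
With 95% confidence, each one-unit increase in weekly training distance is associated with a change of between -1.1977 and -0.6725 minutes in marathon finish time.

(-1.1977, -0.6725)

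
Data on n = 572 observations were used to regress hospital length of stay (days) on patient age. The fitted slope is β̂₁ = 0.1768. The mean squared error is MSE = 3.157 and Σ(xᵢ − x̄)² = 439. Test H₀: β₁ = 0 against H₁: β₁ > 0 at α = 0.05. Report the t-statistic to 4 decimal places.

SE(β̂₁) = √(MSE/Sₓₓ) = √(3.157/439) = 0.0848018.
t = 0.1768 / 0.0848018 = 2.0849.
df = n − 2 = 570.
One-sided p ≈ 0.0188, which is < 0.05, so reject H₀.
There is evidence that the true slope on patient age is positive.

t = 2.0849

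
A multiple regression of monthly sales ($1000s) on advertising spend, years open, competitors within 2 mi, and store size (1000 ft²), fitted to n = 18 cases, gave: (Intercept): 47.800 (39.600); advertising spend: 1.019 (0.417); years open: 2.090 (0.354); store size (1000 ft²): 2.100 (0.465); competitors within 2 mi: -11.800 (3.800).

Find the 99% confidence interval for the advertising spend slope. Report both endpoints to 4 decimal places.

Read off: b = 1.019, SE = 0.417 for advertising spend.
df = n − k − 1 = 18 − 4 − 1 = 13.
t* = t_{0.005, 13} = 3.012276.
Margin = t* × SE = 3.012276 × 0.417 = 1.256119.
CI: 1.019 ± 1.256119 → (-0.2371, 2.2751).

(-0.2371, 2.2751)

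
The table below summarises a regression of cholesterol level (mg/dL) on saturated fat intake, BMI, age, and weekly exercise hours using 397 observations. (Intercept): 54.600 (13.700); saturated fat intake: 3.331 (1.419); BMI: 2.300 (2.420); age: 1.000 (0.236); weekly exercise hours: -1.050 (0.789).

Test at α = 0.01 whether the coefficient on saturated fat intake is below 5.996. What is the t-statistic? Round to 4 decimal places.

Read off: b = 3.331, SE = 1.419 for saturated fat intake.
H₀: β₁ = 5.996 vs H₁: β₁ < 5.996.
t = (3.331 − 5.996) / 1.419 = -1.8781.
df = n − k − 1 = 397 − 4 − 1 = 392.
One-sided p ≈ 0.0306, which is ≥ 0.01, so fail to reject H₀.
The data do not give significant evidence that the true slope on saturated fat intake is below 5.996 mg/dL per unit, holding the other predictors fixed.

t = -1.8781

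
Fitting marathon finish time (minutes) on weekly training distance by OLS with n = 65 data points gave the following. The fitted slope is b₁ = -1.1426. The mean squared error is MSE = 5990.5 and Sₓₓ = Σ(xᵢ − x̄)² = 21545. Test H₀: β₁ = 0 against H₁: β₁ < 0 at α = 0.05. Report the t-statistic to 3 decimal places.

t = -2.167

SE(b₁) = √(MSE/Sₓₓ) = √(5990.5/21545) = 0.527301.
t = -1.1426 / 0.527301 = -2.167.
df = n − 2 = 63.
One-sided p ≈ 0.0170, which is < 0.05, so reject H₀.
There is evidence that the true slope on weekly training distance is negative.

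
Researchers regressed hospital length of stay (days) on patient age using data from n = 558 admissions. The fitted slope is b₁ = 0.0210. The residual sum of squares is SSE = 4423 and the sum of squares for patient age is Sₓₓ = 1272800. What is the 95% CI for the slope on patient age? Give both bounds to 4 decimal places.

MSE = SSE/(n − 2) = 4423/556 = 7.95504.
SE(b₁) = √(MSE/Sₓₓ) = √(7.95504/1272800) = 0.00250001.
df = n − 2 = 556.
t* = t_{0.025, 556} = 1.96424.
Margin = t* × SE = 1.96424 × 0.00250001 = 0.004911.
CI: 0.0210 ± 0.004911 → (0.0161, 0.0259).
With 95% confidence, each one-unit increase in patient age is associated with a change of between 0.0161 and 0.0259 days in hospital length of stay.

(0.0161, 0.0259)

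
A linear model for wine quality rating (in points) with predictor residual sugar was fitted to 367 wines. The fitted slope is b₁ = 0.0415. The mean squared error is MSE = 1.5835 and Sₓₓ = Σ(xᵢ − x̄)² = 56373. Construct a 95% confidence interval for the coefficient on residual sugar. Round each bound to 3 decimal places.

SE(b₁) = √(MSE/Sₓₓ) = √(1.5835/56373) = 0.00529997.
df = n − 2 = 365.
t* = t_{0.025, 365} = 1.966485.
Margin = t* × SE = 1.966485 × 0.00529997 = 0.01042.
CI: 0.0415 ± 0.01042 → (0.031, 0.052).
With 95% confidence, each one-unit increase in residual sugar is associated with a change of between 0.031 and 0.052 points in wine quality rating.

(0.031, 0.052)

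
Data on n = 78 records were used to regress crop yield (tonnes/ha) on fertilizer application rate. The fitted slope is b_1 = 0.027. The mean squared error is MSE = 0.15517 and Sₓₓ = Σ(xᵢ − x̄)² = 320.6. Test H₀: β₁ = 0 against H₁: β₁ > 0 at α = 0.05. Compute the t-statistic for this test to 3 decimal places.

SE(b_1) = √(MSE/Sₓₓ) = √(0.15517/320.6) = 0.022.
t = 0.027 / 0.022 = 1.227.
df = n − 2 = 76.
One-sided p ≈ 0.1118, which is ≥ 0.05, so fail to reject H₀.
The data do not give significant evidence that the true slope on fertilizer application rate is positive.

t = 1.227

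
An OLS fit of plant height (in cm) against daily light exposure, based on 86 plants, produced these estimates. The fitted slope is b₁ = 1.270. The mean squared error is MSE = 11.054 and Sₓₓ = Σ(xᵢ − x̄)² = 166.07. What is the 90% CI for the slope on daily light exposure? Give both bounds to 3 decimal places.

SE(b₁) = √(MSE/Sₓₓ) = √(11.054/166.07) = 0.257997.
df = n − 2 = 84.
t* = t_{0.05, 84} = 1.663197.
Margin = t* × SE = 1.663197 × 0.257997 = 0.42910.
CI: 1.270 ± 0.42910 → (0.841, 1.699).
With 90% confidence, each one-unit increase in daily light exposure is associated with a change of between 0.841 and 1.699 cm in plant height.

(0.841, 1.699)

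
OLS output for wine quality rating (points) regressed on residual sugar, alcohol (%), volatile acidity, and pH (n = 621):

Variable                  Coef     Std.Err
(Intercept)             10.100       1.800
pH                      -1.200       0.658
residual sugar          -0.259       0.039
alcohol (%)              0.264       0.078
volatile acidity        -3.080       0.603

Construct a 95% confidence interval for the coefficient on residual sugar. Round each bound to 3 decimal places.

Read off: b = -0.259, SE = 0.039 for residual sugar.
df = n − k − 1 = 621 − 4 − 1 = 616.
t* = t_{0.025, 616} = 1.963823.
Margin = t* × SE = 1.963823 × 0.039 = 0.07659.
CI: -0.259 ± 0.07659 → (-0.336, -0.182).

(-0.336, -0.182)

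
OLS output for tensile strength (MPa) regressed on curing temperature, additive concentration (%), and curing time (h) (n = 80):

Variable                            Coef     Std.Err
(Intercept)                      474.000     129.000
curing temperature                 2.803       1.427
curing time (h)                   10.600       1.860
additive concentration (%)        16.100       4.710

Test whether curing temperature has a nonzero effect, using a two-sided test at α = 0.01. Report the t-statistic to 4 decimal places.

t = 1.9643

Read off: b = 2.803, SE = 1.427 for curing temperature.
H₀: β₁ = 0 vs H₁: β₁ ≠ 0.
t = 2.803 / 1.427 = 1.9643.
df = n − k − 1 = 80 − 3 − 1 = 76.
Two-sided p ≈ 0.0532, which is ≥ 0.01, so fail to reject H₀.
The data do not give significant evidence of an association between curing temperature and tensile strength, after adjusting for the other predictors.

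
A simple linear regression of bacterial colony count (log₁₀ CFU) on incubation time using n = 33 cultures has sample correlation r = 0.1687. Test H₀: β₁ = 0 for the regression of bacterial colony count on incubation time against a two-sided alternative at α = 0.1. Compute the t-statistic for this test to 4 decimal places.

t = r·√(n − 2)/√(1 − r²) = 0.1687·√31/√0.97154 = 0.9529.
df = n − 2 = 31.
Two-sided p ≈ 0.3480, which is ≥ 0.1, so fail to reject H₀.
The data do not give significant evidence of a linear association between incubation time and bacterial colony count.

t = 0.9529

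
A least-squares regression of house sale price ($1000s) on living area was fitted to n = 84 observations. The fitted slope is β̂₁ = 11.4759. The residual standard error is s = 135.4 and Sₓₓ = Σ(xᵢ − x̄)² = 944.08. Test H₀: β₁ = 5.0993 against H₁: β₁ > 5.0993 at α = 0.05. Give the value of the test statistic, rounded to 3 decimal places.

t = 1.447

SE(β̂₁) = s/√Sₓₓ = 135.4/√944.08 = 4.40671.
t = (11.4759 − 5.0993) / 4.40671 = 1.447.
df = n − 2 = 82.
One-sided p ≈ 0.0759, which is ≥ 0.05, so fail to reject H₀.
The data do not give significant evidence that the true slope on living area exceeds 5.0993 $1000s per unit.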